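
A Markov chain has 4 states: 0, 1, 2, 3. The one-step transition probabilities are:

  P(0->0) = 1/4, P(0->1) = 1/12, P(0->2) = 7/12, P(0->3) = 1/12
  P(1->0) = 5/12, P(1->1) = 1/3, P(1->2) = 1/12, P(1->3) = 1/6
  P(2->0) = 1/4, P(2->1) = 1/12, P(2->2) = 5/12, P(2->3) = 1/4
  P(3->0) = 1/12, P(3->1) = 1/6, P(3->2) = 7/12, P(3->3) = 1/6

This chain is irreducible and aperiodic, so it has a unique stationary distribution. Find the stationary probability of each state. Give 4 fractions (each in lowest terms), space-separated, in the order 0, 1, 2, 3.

The stationary distribution satisfies pi = pi * P, i.e.:
  pi_0 = 1/4*pi_0 + 5/12*pi_1 + 1/4*pi_2 + 1/12*pi_3
  pi_1 = 1/12*pi_0 + 1/3*pi_1 + 1/12*pi_2 + 1/6*pi_3
  pi_2 = 7/12*pi_0 + 1/12*pi_1 + 5/12*pi_2 + 7/12*pi_3
  pi_3 = 1/12*pi_0 + 1/6*pi_1 + 1/4*pi_2 + 1/6*pi_3
with normalization: pi_0 + pi_1 + pi_2 + pi_3 = 1.

Using the first 3 balance equations plus normalization, the linear system A*pi = b is:
  [-3/4, 5/12, 1/4, 1/12] . pi = 0
  [1/12, -2/3, 1/12, 1/6] . pi = 0
  [7/12, 1/12, -7/12, 7/12] . pi = 0
  [1, 1, 1, 1] . pi = 1

Solving yields:
  pi_0 = 167/692
  pi_1 = 91/692
  pi_2 = 307/692
  pi_3 = 127/692

Verification (pi * P):
  167/692*1/4 + 91/692*5/12 + 307/692*1/4 + 127/692*1/12 = 167/692 = pi_0  (ok)
  167/692*1/12 + 91/692*1/3 + 307/692*1/12 + 127/692*1/6 = 91/692 = pi_1  (ok)
  167/692*7/12 + 91/692*1/12 + 307/692*5/12 + 127/692*7/12 = 307/692 = pi_2  (ok)
  167/692*1/12 + 91/692*1/6 + 307/692*1/4 + 127/692*1/6 = 127/692 = pi_3  (ok)

Answer: 167/692 91/692 307/692 127/692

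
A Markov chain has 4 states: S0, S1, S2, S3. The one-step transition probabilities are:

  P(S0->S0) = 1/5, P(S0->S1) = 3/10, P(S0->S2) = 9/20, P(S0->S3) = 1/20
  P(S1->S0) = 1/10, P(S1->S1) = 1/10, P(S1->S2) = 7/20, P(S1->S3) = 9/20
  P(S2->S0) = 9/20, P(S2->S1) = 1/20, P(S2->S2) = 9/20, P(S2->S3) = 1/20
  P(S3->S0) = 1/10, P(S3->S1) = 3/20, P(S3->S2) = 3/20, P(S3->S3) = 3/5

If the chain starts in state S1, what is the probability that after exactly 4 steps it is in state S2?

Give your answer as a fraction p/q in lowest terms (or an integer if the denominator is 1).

Computing P^4 by repeated multiplication:
P^1 =
  S0: [1/5, 3/10, 9/20, 1/20]
  S1: [1/10, 1/10, 7/20, 9/20]
  S2: [9/20, 1/20, 9/20, 1/20]
  S3: [1/10, 3/20, 3/20, 3/5]
P^2 =
  S0: [111/400, 3/25, 81/200, 79/400]
  S1: [93/400, 1/8, 61/200, 27/80]
  S2: [121/400, 17/100, 43/100, 39/400]
  S3: [13/80, 57/400, 51/200, 11/25]
P^3 =
  S0: [539/2000, 1161/8000, 303/800, 1653/8000]
  S1: [23/100, 237/1600, 269/800, 457/1600]
  S2: [1123/4000, 1151/8000, 323/800, 1373/8000]
  S3: [411/2000, 567/4000, 243/800, 349/1000]
P^4 =
  S0: [20761/80000, 23247/160000, 747/2000, 35471/160000]
  S1: [3851/16000, 4591/32000, 699/2000, 8523/32000]
  S2: [21551/80000, 23127/160000, 3073/8000, 32311/160000]
  S3: [18149/80000, 11469/80000, 2649/8000, 5973/20000]

(P^4)[S1 -> S2] = 699/2000

Answer: 699/2000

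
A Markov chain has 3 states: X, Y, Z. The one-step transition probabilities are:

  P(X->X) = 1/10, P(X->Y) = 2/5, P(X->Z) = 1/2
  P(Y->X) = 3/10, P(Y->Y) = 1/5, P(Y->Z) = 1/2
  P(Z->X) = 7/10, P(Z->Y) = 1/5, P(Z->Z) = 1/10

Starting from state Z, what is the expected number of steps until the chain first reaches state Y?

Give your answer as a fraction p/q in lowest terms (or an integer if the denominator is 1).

Answer: 80/23

Derivation:
Let h_i = expected steps to first reach Y from state i.
Boundary: h_Y = 0.
First-step equations for the other states:
  h_X = 1 + 1/10*h_X + 2/5*h_Y + 1/2*h_Z
  h_Z = 1 + 7/10*h_X + 1/5*h_Y + 1/10*h_Z

Substituting h_Y = 0 and rearranging gives the linear system (I - Q) h = 1:
  [9/10, -1/2] . (h_X, h_Z) = 1
  [-7/10, 9/10] . (h_X, h_Z) = 1

Solving yields:
  h_X = 70/23
  h_Z = 80/23

Starting state is Z, so the expected hitting time is h_Z = 80/23.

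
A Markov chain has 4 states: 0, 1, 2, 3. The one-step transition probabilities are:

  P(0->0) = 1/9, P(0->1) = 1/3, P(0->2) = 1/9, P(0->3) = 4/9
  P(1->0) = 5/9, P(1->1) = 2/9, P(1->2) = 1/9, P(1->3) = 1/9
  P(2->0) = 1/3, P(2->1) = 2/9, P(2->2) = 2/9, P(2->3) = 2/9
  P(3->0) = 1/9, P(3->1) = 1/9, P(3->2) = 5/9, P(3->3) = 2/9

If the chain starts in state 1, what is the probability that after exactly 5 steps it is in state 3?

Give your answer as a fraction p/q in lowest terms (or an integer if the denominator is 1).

Computing P^5 by repeated multiplication:
P^1 =
  0: [1/9, 1/3, 1/9, 4/9]
  1: [5/9, 2/9, 1/9, 1/9]
  2: [1/3, 2/9, 2/9, 2/9]
  3: [1/9, 1/9, 5/9, 2/9]
P^2 =
  0: [23/81, 5/27, 26/81, 17/81]
  1: [19/81, 22/81, 14/81, 26/81]
  2: [7/27, 19/81, 19/81, 22/81]
  3: [23/81, 17/81, 22/81, 19/81]
P^3 =
  0: [193/729, 56/243, 175/729, 193/729]
  1: [197/729, 155/729, 199/729, 178/729]
  2: [65/243, 161/729, 188/729, 185/729]
  3: [193/729, 166/729, 179/729, 191/729]
P^4 =
  0: [1751/6561, 2/9, 1676/6561, 1676/6561]
  1: [1747/6561, 1477/6561, 1640/6561, 1697/6561]
  2: [583/2187, 1468/6561, 1657/6561, 1687/6561]
  3: [1751/6561, 1460/6561, 1672/6561, 1678/6561]
P^5 =
  0: [15745/59049, 4399/19683, 14941/59049, 15166/59049]
  1: [15749/59049, 13172/59049, 14989/59049, 15139/59049]
  2: [5249/19683, 13184/59049, 14966/59049, 15152/59049]
  3: [15745/59049, 13195/59049, 14945/59049, 15164/59049]

(P^5)[1 -> 3] = 15139/59049

Answer: 15139/59049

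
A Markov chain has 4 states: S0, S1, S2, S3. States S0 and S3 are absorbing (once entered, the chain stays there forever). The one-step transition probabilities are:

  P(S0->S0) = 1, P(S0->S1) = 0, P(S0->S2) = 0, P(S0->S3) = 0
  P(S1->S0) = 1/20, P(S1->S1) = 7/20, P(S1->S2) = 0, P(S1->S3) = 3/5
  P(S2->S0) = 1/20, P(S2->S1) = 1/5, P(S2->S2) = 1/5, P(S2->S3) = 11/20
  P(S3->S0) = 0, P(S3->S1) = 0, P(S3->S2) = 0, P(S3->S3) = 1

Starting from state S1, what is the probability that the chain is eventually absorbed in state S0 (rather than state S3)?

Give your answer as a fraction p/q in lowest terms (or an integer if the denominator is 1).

Let a_i = P(absorbed in S0 | start in state i).
Boundary conditions: a_S0 = 1, a_S3 = 0.
For each transient state i, a_i = sum_j P(i->j) * a_j:
  a_S1 = 1/20*a_S0 + 7/20*a_S1 + 0*a_S2 + 3/5*a_S3
  a_S2 = 1/20*a_S0 + 1/5*a_S1 + 1/5*a_S2 + 11/20*a_S3

Substituting a_S0 = 1 and a_S3 = 0, rearrange to (I - Q) a = r where r[i] = P(i -> S0):
  [13/20, 0] . (a_S1, a_S2) = 1/20
  [-1/5, 4/5] . (a_S1, a_S2) = 1/20

Solving yields:
  a_S1 = 1/13
  a_S2 = 17/208

Starting state is S1, so the absorption probability is a_S1 = 1/13.

Answer: 1/13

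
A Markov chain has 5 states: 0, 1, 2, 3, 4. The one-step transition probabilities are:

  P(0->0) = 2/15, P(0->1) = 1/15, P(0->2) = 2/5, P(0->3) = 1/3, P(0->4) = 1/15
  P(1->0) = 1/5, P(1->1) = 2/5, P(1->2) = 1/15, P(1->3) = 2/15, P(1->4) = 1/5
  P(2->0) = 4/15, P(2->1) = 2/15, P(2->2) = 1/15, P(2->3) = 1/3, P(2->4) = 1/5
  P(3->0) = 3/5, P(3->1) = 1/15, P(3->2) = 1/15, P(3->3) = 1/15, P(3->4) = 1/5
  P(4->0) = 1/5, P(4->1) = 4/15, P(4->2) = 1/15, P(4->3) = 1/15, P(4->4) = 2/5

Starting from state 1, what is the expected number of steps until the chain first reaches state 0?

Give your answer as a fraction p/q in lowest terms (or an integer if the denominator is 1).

Let h_i = expected steps to first reach 0 from state i.
Boundary: h_0 = 0.
First-step equations for the other states:
  h_1 = 1 + 1/5*h_0 + 2/5*h_1 + 1/15*h_2 + 2/15*h_3 + 1/5*h_4
  h_2 = 1 + 4/15*h_0 + 2/15*h_1 + 1/15*h_2 + 1/3*h_3 + 1/5*h_4
  h_3 = 1 + 3/5*h_0 + 1/15*h_1 + 1/15*h_2 + 1/15*h_3 + 1/5*h_4
  h_4 = 1 + 1/5*h_0 + 4/15*h_1 + 1/15*h_2 + 1/15*h_3 + 2/5*h_4

Substituting h_0 = 0 and rearranging gives the linear system (I - Q) h = 1:
  [3/5, -1/15, -2/15, -1/5] . (h_1, h_2, h_3, h_4) = 1
  [-2/15, 14/15, -1/3, -1/5] . (h_1, h_2, h_3, h_4) = 1
  [-1/15, -1/15, 14/15, -1/5] . (h_1, h_2, h_3, h_4) = 1
  [-4/15, -1/15, -1/15, 3/5] . (h_1, h_2, h_3, h_4) = 1

Solving yields:
  h_1 = 7200/1823
  h_2 = 6180/1823
  h_3 = 4500/1823
  h_4 = 7425/1823

Starting state is 1, so the expected hitting time is h_1 = 7200/1823.

Answer: 7200/1823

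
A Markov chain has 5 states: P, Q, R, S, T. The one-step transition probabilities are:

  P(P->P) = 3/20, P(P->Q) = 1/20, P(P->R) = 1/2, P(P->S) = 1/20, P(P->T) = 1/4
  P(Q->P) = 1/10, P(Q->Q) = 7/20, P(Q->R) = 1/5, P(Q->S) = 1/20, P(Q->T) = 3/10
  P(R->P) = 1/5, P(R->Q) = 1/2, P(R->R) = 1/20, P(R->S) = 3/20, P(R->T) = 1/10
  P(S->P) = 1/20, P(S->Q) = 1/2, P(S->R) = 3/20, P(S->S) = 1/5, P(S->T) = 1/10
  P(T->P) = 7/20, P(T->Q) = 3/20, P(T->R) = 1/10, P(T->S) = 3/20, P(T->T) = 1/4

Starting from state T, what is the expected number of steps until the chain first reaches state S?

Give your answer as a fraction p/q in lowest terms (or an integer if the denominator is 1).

Let h_i = expected steps to first reach S from state i.
Boundary: h_S = 0.
First-step equations for the other states:
  h_P = 1 + 3/20*h_P + 1/20*h_Q + 1/2*h_R + 1/20*h_S + 1/4*h_T
  h_Q = 1 + 1/10*h_P + 7/20*h_Q + 1/5*h_R + 1/20*h_S + 3/10*h_T
  h_R = 1 + 1/5*h_P + 1/2*h_Q + 1/20*h_R + 3/20*h_S + 1/10*h_T
  h_T = 1 + 7/20*h_P + 3/20*h_Q + 1/10*h_R + 3/20*h_S + 1/4*h_T

Substituting h_S = 0 and rearranging gives the linear system (I - Q) h = 1:
  [17/20, -1/20, -1/2, -1/4] . (h_P, h_Q, h_R, h_T) = 1
  [-1/10, 13/20, -1/5, -3/10] . (h_P, h_Q, h_R, h_T) = 1
  [-1/5, -1/2, 19/20, -1/10] . (h_P, h_Q, h_R, h_T) = 1
  [-7/20, -3/20, -1/10, 3/4] . (h_P, h_Q, h_R, h_T) = 1

Solving yields:
  h_P = 8842/847
  h_Q = 9004/847
  h_R = 8352/847
  h_T = 8170/847

Starting state is T, so the expected hitting time is h_T = 8170/847.

Answer: 8170/847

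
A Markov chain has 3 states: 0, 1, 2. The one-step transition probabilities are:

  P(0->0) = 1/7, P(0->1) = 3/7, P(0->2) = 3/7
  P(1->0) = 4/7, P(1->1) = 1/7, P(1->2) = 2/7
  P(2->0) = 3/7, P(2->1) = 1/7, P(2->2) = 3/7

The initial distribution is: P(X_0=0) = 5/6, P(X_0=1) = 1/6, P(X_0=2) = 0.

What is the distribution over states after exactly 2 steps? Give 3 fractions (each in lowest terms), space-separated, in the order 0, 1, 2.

Answer: 62/147 10/49 55/147

Derivation:
Propagating the distribution step by step (d_{t+1} = d_t * P):
d_0 = (0=5/6, 1=1/6, 2=0)
  d_1[0] = 5/6*1/7 + 1/6*4/7 + 0*3/7 = 3/14
  d_1[1] = 5/6*3/7 + 1/6*1/7 + 0*1/7 = 8/21
  d_1[2] = 5/6*3/7 + 1/6*2/7 + 0*3/7 = 17/42
d_1 = (0=3/14, 1=8/21, 2=17/42)
  d_2[0] = 3/14*1/7 + 8/21*4/7 + 17/42*3/7 = 62/147
  d_2[1] = 3/14*3/7 + 8/21*1/7 + 17/42*1/7 = 10/49
  d_2[2] = 3/14*3/7 + 8/21*2/7 + 17/42*3/7 = 55/147
d_2 = (0=62/147, 1=10/49, 2=55/147)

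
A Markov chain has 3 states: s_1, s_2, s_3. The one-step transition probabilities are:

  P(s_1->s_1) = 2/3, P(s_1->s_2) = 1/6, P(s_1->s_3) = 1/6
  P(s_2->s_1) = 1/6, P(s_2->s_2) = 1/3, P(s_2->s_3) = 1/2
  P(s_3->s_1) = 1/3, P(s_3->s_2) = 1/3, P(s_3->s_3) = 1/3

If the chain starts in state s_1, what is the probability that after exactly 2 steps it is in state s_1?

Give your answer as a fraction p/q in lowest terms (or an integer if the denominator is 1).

Answer: 19/36

Derivation:
Computing P^2 by repeated multiplication:
P^1 =
  s_1: [2/3, 1/6, 1/6]
  s_2: [1/6, 1/3, 1/2]
  s_3: [1/3, 1/3, 1/3]
P^2 =
  s_1: [19/36, 2/9, 1/4]
  s_2: [1/3, 11/36, 13/36]
  s_3: [7/18, 5/18, 1/3]

(P^2)[s_1 -> s_1] = 19/36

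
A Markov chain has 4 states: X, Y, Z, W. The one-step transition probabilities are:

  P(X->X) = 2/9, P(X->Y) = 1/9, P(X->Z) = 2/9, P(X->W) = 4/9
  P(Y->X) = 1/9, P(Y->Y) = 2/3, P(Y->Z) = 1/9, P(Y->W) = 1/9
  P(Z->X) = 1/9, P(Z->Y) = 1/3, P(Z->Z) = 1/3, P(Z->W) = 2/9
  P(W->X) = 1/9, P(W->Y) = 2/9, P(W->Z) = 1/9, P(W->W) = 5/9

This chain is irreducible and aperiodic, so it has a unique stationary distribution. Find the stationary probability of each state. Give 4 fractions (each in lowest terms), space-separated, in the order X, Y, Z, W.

The stationary distribution satisfies pi = pi * P, i.e.:
  pi_X = 2/9*pi_X + 1/9*pi_Y + 1/9*pi_Z + 1/9*pi_W
  pi_Y = 1/9*pi_X + 2/3*pi_Y + 1/3*pi_Z + 2/9*pi_W
  pi_Z = 2/9*pi_X + 1/9*pi_Y + 1/3*pi_Z + 1/9*pi_W
  pi_W = 4/9*pi_X + 1/9*pi_Y + 2/9*pi_Z + 5/9*pi_W
with normalization: pi_X + pi_Y + pi_Z + pi_W = 1.

Using the first 3 balance equations plus normalization, the linear system A*pi = b is:
  [-7/9, 1/9, 1/9, 1/9] . pi = 0
  [1/9, -1/3, 1/3, 2/9] . pi = 0
  [2/9, 1/9, -2/3, 1/9] . pi = 0
  [1, 1, 1, 1] . pi = 1

Solving yields:
  pi_X = 1/8
  pi_Y = 57/140
  pi_Z = 9/56
  pi_W = 43/140

Verification (pi * P):
  1/8*2/9 + 57/140*1/9 + 9/56*1/9 + 43/140*1/9 = 1/8 = pi_X  (ok)
  1/8*1/9 + 57/140*2/3 + 9/56*1/3 + 43/140*2/9 = 57/140 = pi_Y  (ok)
  1/8*2/9 + 57/140*1/9 + 9/56*1/3 + 43/140*1/9 = 9/56 = pi_Z  (ok)
  1/8*4/9 + 57/140*1/9 + 9/56*2/9 + 43/140*5/9 = 43/140 = pi_W  (ok)

Answer: 1/8 57/140 9/56 43/140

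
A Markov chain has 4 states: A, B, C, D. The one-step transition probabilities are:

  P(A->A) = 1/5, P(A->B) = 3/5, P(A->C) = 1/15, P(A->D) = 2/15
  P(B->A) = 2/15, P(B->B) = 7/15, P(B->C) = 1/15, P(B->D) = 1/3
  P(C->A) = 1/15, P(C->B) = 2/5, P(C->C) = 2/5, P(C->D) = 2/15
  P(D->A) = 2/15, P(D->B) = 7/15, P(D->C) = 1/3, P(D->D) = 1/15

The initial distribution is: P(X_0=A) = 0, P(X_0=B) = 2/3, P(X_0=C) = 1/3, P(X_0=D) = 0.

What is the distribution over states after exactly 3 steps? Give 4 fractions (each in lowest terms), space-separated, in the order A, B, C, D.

Propagating the distribution step by step (d_{t+1} = d_t * P):
d_0 = (A=0, B=2/3, C=1/3, D=0)
  d_1[A] = 0*1/5 + 2/3*2/15 + 1/3*1/15 + 0*2/15 = 1/9
  d_1[B] = 0*3/5 + 2/3*7/15 + 1/3*2/5 + 0*7/15 = 4/9
  d_1[C] = 0*1/15 + 2/3*1/15 + 1/3*2/5 + 0*1/3 = 8/45
  d_1[D] = 0*2/15 + 2/3*1/3 + 1/3*2/15 + 0*1/15 = 4/15
d_1 = (A=1/9, B=4/9, C=8/45, D=4/15)
  d_2[A] = 1/9*1/5 + 4/9*2/15 + 8/45*1/15 + 4/15*2/15 = 29/225
  d_2[B] = 1/9*3/5 + 4/9*7/15 + 8/45*2/5 + 4/15*7/15 = 317/675
  d_2[C] = 1/9*1/15 + 4/9*1/15 + 8/45*2/5 + 4/15*1/3 = 133/675
  d_2[D] = 1/9*2/15 + 4/9*1/3 + 8/45*2/15 + 4/15*1/15 = 46/225
d_2 = (A=29/225, B=317/675, C=133/675, D=46/225)
  d_3[A] = 29/225*1/5 + 317/675*2/15 + 133/675*1/15 + 46/225*2/15 = 1304/10125
  d_3[B] = 29/225*3/5 + 317/675*7/15 + 133/675*2/5 + 46/225*7/15 = 4766/10125
  d_3[C] = 29/225*1/15 + 317/675*1/15 + 133/675*2/5 + 46/225*1/3 = 1892/10125
  d_3[D] = 29/225*2/15 + 317/675*1/3 + 133/675*2/15 + 46/225*1/15 = 721/3375
d_3 = (A=1304/10125, B=4766/10125, C=1892/10125, D=721/3375)

Answer: 1304/10125 4766/10125 1892/10125 721/3375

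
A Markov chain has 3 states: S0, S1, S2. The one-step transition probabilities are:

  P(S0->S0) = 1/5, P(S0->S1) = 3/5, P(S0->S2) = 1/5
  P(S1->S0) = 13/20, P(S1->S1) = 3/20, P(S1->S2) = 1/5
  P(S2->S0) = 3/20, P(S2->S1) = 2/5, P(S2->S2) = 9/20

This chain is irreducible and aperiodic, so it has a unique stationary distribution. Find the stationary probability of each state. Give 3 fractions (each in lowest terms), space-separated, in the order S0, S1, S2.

The stationary distribution satisfies pi = pi * P, i.e.:
  pi_S0 = 1/5*pi_S0 + 13/20*pi_S1 + 3/20*pi_S2
  pi_S1 = 3/5*pi_S0 + 3/20*pi_S1 + 2/5*pi_S2
  pi_S2 = 1/5*pi_S0 + 1/5*pi_S1 + 9/20*pi_S2
with normalization: pi_S0 + pi_S1 + pi_S2 = 1.

Using the first 2 balance equations plus normalization, the linear system A*pi = b is:
  [-4/5, 13/20, 3/20] . pi = 0
  [3/5, -17/20, 2/5] . pi = 0
  [1, 1, 1] . pi = 1

Solving yields:
  pi_S0 = 31/87
  pi_S1 = 164/435
  pi_S2 = 4/15

Verification (pi * P):
  31/87*1/5 + 164/435*13/20 + 4/15*3/20 = 31/87 = pi_S0  (ok)
  31/87*3/5 + 164/435*3/20 + 4/15*2/5 = 164/435 = pi_S1  (ok)
  31/87*1/5 + 164/435*1/5 + 4/15*9/20 = 4/15 = pi_S2  (ok)

Answer: 31/87 164/435 4/15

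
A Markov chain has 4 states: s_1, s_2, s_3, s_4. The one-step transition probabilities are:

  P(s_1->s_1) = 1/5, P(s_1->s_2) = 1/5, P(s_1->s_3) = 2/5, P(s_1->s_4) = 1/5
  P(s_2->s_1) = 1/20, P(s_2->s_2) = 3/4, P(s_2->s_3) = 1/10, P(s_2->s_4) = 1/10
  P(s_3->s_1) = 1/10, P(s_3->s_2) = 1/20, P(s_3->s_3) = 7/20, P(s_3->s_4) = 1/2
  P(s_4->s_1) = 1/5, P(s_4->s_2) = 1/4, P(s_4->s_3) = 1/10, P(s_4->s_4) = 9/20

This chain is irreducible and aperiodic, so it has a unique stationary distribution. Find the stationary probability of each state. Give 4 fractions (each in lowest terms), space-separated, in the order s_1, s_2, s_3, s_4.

Answer: 359/3003 32/77 544/3003 284/1001

Derivation:
The stationary distribution satisfies pi = pi * P, i.e.:
  pi_s_1 = 1/5*pi_s_1 + 1/20*pi_s_2 + 1/10*pi_s_3 + 1/5*pi_s_4
  pi_s_2 = 1/5*pi_s_1 + 3/4*pi_s_2 + 1/20*pi_s_3 + 1/4*pi_s_4
  pi_s_3 = 2/5*pi_s_1 + 1/10*pi_s_2 + 7/20*pi_s_3 + 1/10*pi_s_4
  pi_s_4 = 1/5*pi_s_1 + 1/10*pi_s_2 + 1/2*pi_s_3 + 9/20*pi_s_4
with normalization: pi_s_1 + pi_s_2 + pi_s_3 + pi_s_4 = 1.

Using the first 3 balance equations plus normalization, the linear system A*pi = b is:
  [-4/5, 1/20, 1/10, 1/5] . pi = 0
  [1/5, -1/4, 1/20, 1/4] . pi = 0
  [2/5, 1/10, -13/20, 1/10] . pi = 0
  [1, 1, 1, 1] . pi = 1

Solving yields:
  pi_s_1 = 359/3003
  pi_s_2 = 32/77
  pi_s_3 = 544/3003
  pi_s_4 = 284/1001

Verification (pi * P):
  359/3003*1/5 + 32/77*1/20 + 544/3003*1/10 + 284/1001*1/5 = 359/3003 = pi_s_1  (ok)
  359/3003*1/5 + 32/77*3/4 + 544/3003*1/20 + 284/1001*1/4 = 32/77 = pi_s_2  (ok)
  359/3003*2/5 + 32/77*1/10 + 544/3003*7/20 + 284/1001*1/10 = 544/3003 = pi_s_3  (ok)
  359/3003*1/5 + 32/77*1/10 + 544/3003*1/2 + 284/1001*9/20 = 284/1001 = pi_s_4  (ok)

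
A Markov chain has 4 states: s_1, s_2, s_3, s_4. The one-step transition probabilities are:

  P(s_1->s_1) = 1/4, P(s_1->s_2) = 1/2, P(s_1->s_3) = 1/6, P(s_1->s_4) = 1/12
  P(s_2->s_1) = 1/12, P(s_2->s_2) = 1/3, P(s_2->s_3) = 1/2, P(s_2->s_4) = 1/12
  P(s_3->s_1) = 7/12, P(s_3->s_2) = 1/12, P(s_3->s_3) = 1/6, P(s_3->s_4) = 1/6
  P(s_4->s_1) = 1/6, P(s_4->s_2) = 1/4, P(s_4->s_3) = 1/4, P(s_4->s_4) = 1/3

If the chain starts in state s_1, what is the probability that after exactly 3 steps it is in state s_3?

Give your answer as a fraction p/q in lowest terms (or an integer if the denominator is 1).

Computing P^3 by repeated multiplication:
P^1 =
  s_1: [1/4, 1/2, 1/6, 1/12]
  s_2: [1/12, 1/3, 1/2, 1/12]
  s_3: [7/12, 1/12, 1/6, 1/6]
  s_4: [1/6, 1/4, 1/4, 1/3]
P^2 =
  s_1: [31/144, 47/144, 49/144, 17/144]
  s_2: [17/48, 31/144, 41/144, 7/48]
  s_3: [5/18, 3/8, 5/24, 5/36]
  s_4: [19/72, 13/48, 5/18, 3/16]
P^3 =
  s_1: [517/1728, 79/288, 493/1728, 61/432]
  s_2: [19/64, 89/288, 433/1728, 31/216]
  s_3: [53/216, 91/288, 131/432, 13/96]
  s_4: [487/1728, 505/1728, 157/576, 265/1728]

(P^3)[s_1 -> s_3] = 493/1728

Answer: 493/1728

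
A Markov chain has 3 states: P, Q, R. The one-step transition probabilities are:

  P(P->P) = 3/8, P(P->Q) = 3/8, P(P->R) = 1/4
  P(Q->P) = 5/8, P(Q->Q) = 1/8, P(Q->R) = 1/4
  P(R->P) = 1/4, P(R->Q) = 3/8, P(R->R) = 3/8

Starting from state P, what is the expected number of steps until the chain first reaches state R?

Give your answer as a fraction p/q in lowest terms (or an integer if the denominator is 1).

Let h_i = expected steps to first reach R from state i.
Boundary: h_R = 0.
First-step equations for the other states:
  h_P = 1 + 3/8*h_P + 3/8*h_Q + 1/4*h_R
  h_Q = 1 + 5/8*h_P + 1/8*h_Q + 1/4*h_R

Substituting h_R = 0 and rearranging gives the linear system (I - Q) h = 1:
  [5/8, -3/8] . (h_P, h_Q) = 1
  [-5/8, 7/8] . (h_P, h_Q) = 1

Solving yields:
  h_P = 4
  h_Q = 4

Starting state is P, so the expected hitting time is h_P = 4.

Answer: 4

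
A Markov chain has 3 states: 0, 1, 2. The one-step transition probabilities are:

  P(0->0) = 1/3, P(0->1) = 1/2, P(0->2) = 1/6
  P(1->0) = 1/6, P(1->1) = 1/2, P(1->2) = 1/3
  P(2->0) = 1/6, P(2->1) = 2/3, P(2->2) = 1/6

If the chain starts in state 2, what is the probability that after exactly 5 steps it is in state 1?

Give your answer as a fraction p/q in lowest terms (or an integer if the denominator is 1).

Computing P^5 by repeated multiplication:
P^1 =
  0: [1/3, 1/2, 1/6]
  1: [1/6, 1/2, 1/3]
  2: [1/6, 2/3, 1/6]
P^2 =
  0: [2/9, 19/36, 1/4]
  1: [7/36, 5/9, 1/4]
  2: [7/36, 19/36, 5/18]
P^3 =
  0: [11/54, 13/24, 55/216]
  1: [43/216, 13/24, 7/27]
  2: [43/216, 59/108, 55/216]
P^4 =
  0: [65/324, 703/1296, 37/144]
  1: [259/1296, 44/81, 37/144]
  2: [259/1296, 703/1296, 167/648]
P^5 =
  0: [389/1944, 469/864, 1999/7776]
  1: [1555/7776, 469/864, 125/486]
  2: [1555/7776, 2111/3888, 1999/7776]

(P^5)[2 -> 1] = 2111/3888

Answer: 2111/3888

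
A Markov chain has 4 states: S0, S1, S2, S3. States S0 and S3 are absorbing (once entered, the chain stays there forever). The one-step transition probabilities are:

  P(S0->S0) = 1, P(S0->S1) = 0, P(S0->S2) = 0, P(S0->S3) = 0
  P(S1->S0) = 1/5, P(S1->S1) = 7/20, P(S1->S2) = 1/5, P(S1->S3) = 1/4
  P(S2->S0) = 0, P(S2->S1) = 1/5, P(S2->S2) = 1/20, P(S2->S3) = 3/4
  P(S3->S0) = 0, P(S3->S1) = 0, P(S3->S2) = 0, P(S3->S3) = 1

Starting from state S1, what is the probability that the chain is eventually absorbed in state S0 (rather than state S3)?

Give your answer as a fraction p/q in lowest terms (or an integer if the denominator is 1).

Let a_i = P(absorbed in S0 | start in state i).
Boundary conditions: a_S0 = 1, a_S3 = 0.
For each transient state i, a_i = sum_j P(i->j) * a_j:
  a_S1 = 1/5*a_S0 + 7/20*a_S1 + 1/5*a_S2 + 1/4*a_S3
  a_S2 = 0*a_S0 + 1/5*a_S1 + 1/20*a_S2 + 3/4*a_S3

Substituting a_S0 = 1 and a_S3 = 0, rearrange to (I - Q) a = r where r[i] = P(i -> S0):
  [13/20, -1/5] . (a_S1, a_S2) = 1/5
  [-1/5, 19/20] . (a_S1, a_S2) = 0

Solving yields:
  a_S1 = 76/231
  a_S2 = 16/231

Starting state is S1, so the absorption probability is a_S1 = 76/231.

Answer: 76/231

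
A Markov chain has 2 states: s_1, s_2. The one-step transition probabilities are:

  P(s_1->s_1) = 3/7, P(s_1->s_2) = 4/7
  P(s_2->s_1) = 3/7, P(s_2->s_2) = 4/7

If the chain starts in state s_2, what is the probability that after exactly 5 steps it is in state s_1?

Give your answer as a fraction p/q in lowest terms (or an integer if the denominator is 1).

Answer: 3/7

Derivation:
Computing P^5 by repeated multiplication:
P^1 =
  s_1: [3/7, 4/7]
  s_2: [3/7, 4/7]
P^2 =
  s_1: [3/7, 4/7]
  s_2: [3/7, 4/7]
P^3 =
  s_1: [3/7, 4/7]
  s_2: [3/7, 4/7]
P^4 =
  s_1: [3/7, 4/7]
  s_2: [3/7, 4/7]
P^5 =
  s_1: [3/7, 4/7]
  s_2: [3/7, 4/7]

(P^5)[s_2 -> s_1] = 3/7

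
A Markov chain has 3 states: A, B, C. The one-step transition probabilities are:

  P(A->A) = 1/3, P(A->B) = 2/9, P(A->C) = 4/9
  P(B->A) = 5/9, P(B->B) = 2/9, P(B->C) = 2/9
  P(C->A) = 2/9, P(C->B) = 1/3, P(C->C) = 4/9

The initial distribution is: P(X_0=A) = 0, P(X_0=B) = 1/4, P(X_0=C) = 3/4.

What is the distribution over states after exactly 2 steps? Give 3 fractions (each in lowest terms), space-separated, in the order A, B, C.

Answer: 29/81 43/162 61/162

Derivation:
Propagating the distribution step by step (d_{t+1} = d_t * P):
d_0 = (A=0, B=1/4, C=3/4)
  d_1[A] = 0*1/3 + 1/4*5/9 + 3/4*2/9 = 11/36
  d_1[B] = 0*2/9 + 1/4*2/9 + 3/4*1/3 = 11/36
  d_1[C] = 0*4/9 + 1/4*2/9 + 3/4*4/9 = 7/18
d_1 = (A=11/36, B=11/36, C=7/18)
  d_2[A] = 11/36*1/3 + 11/36*5/9 + 7/18*2/9 = 29/81
  d_2[B] = 11/36*2/9 + 11/36*2/9 + 7/18*1/3 = 43/162
  d_2[C] = 11/36*4/9 + 11/36*2/9 + 7/18*4/9 = 61/162
d_2 = (A=29/81, B=43/162, C=61/162)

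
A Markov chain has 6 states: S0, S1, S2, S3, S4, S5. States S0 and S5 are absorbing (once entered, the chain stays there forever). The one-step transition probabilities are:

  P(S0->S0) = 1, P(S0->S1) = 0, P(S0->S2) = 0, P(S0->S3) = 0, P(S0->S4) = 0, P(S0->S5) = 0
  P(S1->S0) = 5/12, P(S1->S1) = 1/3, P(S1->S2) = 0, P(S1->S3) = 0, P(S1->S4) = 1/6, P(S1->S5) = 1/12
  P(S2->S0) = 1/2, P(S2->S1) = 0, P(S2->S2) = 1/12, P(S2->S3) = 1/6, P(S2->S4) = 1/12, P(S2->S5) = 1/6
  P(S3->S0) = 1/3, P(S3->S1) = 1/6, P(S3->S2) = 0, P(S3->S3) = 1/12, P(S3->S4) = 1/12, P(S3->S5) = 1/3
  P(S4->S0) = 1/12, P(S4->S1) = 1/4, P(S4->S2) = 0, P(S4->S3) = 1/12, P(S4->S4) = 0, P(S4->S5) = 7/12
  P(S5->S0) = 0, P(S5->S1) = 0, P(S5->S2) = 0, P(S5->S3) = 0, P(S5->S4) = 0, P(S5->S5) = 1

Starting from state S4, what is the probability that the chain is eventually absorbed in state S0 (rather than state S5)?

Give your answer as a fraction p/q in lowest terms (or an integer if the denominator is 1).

Answer: 295/978

Derivation:
Let a_i = P(absorbed in S0 | start in state i).
Boundary conditions: a_S0 = 1, a_S5 = 0.
For each transient state i, a_i = sum_j P(i->j) * a_j:
  a_S1 = 5/12*a_S0 + 1/3*a_S1 + 0*a_S2 + 0*a_S3 + 1/6*a_S4 + 1/12*a_S5
  a_S2 = 1/2*a_S0 + 0*a_S1 + 1/12*a_S2 + 1/6*a_S3 + 1/12*a_S4 + 1/6*a_S5
  a_S3 = 1/3*a_S0 + 1/6*a_S1 + 0*a_S2 + 1/12*a_S3 + 1/12*a_S4 + 1/3*a_S5
  a_S4 = 1/12*a_S0 + 1/4*a_S1 + 0*a_S2 + 1/12*a_S3 + 0*a_S4 + 7/12*a_S5

Substituting a_S0 = 1 and a_S5 = 0, rearrange to (I - Q) a = r where r[i] = P(i -> S0):
  [2/3, 0, 0, -1/6] . (a_S1, a_S2, a_S3, a_S4) = 5/12
  [0, 11/12, -1/6, -1/12] . (a_S1, a_S2, a_S3, a_S4) = 1/2
  [-1/6, 0, 11/12, -1/12] . (a_S1, a_S2, a_S3, a_S4) = 1/3
  [-1/4, 0, -1/12, 1] . (a_S1, a_S2, a_S3, a_S4) = 1/12

Solving yields:
  a_S1 = 685/978
  a_S2 = 7177/10758
  a_S3 = 169/326
  a_S4 = 295/978

Starting state is S4, so the absorption probability is a_S4 = 295/978.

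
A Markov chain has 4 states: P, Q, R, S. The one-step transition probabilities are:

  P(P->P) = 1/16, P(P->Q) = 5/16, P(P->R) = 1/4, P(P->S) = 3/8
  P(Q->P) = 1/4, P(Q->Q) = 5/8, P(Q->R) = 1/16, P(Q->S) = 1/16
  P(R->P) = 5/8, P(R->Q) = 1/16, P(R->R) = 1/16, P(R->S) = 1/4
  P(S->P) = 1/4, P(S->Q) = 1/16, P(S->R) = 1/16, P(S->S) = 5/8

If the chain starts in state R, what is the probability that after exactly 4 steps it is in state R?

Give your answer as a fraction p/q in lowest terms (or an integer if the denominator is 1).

Answer: 1909/16384

Derivation:
Computing P^4 by repeated multiplication:
P^1 =
  P: [1/16, 5/16, 1/4, 3/8]
  Q: [1/4, 5/8, 1/16, 1/16]
  R: [5/8, 1/16, 1/16, 1/4]
  S: [1/4, 1/16, 1/16, 5/8]
P^2 =
  P: [85/256, 65/256, 19/256, 87/256]
  Q: [29/128, 61/128, 7/64, 3/16]
  R: [5/32, 65/256, 23/128, 105/256]
  S: [29/128, 41/256, 7/64, 129/256]
P^3 =
  P: [883/4096, 1181/4096, 511/4096, 1521/4096]
  Q: [509/2048, 793/2048, 215/2048, 531/2048]
  R: [295/1024, 1001/4096, 47/512, 1539/4096]
  S: [509/2048, 857/4096, 215/2048, 1791/4096]
P^4 =
  P: [16801/65536, 18257/65536, 6745/65536, 23733/65536]
  Q: [7955/32768, 11221/32768, 3575/32768, 10017/32768]
  R: [3775/16384, 17825/65536, 1909/16384, 24975/65536]
  S: [7955/32768, 15881/65536, 3575/32768, 26595/65536]

(P^4)[R -> R] = 1909/16384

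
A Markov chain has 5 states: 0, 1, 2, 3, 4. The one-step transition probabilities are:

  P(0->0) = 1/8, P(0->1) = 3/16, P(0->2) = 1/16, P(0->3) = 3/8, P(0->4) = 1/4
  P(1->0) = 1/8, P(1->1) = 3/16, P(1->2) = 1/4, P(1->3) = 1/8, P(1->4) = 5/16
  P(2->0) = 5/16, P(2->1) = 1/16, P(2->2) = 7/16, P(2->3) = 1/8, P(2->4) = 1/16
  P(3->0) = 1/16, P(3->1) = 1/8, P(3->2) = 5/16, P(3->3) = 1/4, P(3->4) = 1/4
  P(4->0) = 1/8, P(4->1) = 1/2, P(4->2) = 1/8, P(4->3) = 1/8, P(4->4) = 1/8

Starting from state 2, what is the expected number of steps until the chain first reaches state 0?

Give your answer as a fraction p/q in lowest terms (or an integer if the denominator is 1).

Let h_i = expected steps to first reach 0 from state i.
Boundary: h_0 = 0.
First-step equations for the other states:
  h_1 = 1 + 1/8*h_0 + 3/16*h_1 + 1/4*h_2 + 1/8*h_3 + 5/16*h_4
  h_2 = 1 + 5/16*h_0 + 1/16*h_1 + 7/16*h_2 + 1/8*h_3 + 1/16*h_4
  h_3 = 1 + 1/16*h_0 + 1/8*h_1 + 5/16*h_2 + 1/4*h_3 + 1/4*h_4
  h_4 = 1 + 1/8*h_0 + 1/2*h_1 + 1/8*h_2 + 1/8*h_3 + 1/8*h_4

Substituting h_0 = 0 and rearranging gives the linear system (I - Q) h = 1:
  [13/16, -1/4, -1/8, -5/16] . (h_1, h_2, h_3, h_4) = 1
  [-1/16, 9/16, -1/8, -1/16] . (h_1, h_2, h_3, h_4) = 1
  [-1/8, -5/16, 3/4, -1/4] . (h_1, h_2, h_3, h_4) = 1
  [-1/2, -1/8, -1/8, 7/8] . (h_1, h_2, h_3, h_4) = 1

Solving yields:
  h_1 = 6692/1139
  h_2 = 5096/1139
  h_3 = 7044/1139
  h_4 = 6860/1139

Starting state is 2, so the expected hitting time is h_2 = 5096/1139.

Answer: 5096/1139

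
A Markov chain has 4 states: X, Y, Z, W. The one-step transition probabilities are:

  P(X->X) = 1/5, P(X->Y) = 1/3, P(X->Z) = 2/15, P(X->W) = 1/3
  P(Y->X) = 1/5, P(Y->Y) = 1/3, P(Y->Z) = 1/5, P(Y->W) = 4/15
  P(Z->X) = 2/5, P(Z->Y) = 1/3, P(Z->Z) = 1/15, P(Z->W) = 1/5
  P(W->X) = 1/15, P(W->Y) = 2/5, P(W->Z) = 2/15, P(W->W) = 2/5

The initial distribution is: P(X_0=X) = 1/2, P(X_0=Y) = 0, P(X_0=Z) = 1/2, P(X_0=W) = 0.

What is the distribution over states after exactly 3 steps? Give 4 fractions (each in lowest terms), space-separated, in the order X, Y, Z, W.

Propagating the distribution step by step (d_{t+1} = d_t * P):
d_0 = (X=1/2, Y=0, Z=1/2, W=0)
  d_1[X] = 1/2*1/5 + 0*1/5 + 1/2*2/5 + 0*1/15 = 3/10
  d_1[Y] = 1/2*1/3 + 0*1/3 + 1/2*1/3 + 0*2/5 = 1/3
  d_1[Z] = 1/2*2/15 + 0*1/5 + 1/2*1/15 + 0*2/15 = 1/10
  d_1[W] = 1/2*1/3 + 0*4/15 + 1/2*1/5 + 0*2/5 = 4/15
d_1 = (X=3/10, Y=1/3, Z=1/10, W=4/15)
  d_2[X] = 3/10*1/5 + 1/3*1/5 + 1/10*2/5 + 4/15*1/15 = 83/450
  d_2[Y] = 3/10*1/3 + 1/3*1/3 + 1/10*1/3 + 4/15*2/5 = 79/225
  d_2[Z] = 3/10*2/15 + 1/3*1/5 + 1/10*1/15 + 4/15*2/15 = 67/450
  d_2[W] = 3/10*1/3 + 1/3*4/15 + 1/10*1/5 + 4/15*2/5 = 71/225
d_2 = (X=83/450, Y=79/225, Z=67/450, W=71/225)
  d_3[X] = 83/450*1/5 + 79/225*1/5 + 67/450*2/5 + 71/225*1/15 = 1267/6750
  d_3[Y] = 83/450*1/3 + 79/225*1/3 + 67/450*1/3 + 71/225*2/5 = 1196/3375
  d_3[Z] = 83/450*2/15 + 79/225*1/5 + 67/450*1/15 + 71/225*2/15 = 991/6750
  d_3[W] = 83/450*1/3 + 79/225*4/15 + 67/450*1/5 + 71/225*2/5 = 14/45
d_3 = (X=1267/6750, Y=1196/3375, Z=991/6750, W=14/45)

Answer: 1267/6750 1196/3375 991/6750 14/45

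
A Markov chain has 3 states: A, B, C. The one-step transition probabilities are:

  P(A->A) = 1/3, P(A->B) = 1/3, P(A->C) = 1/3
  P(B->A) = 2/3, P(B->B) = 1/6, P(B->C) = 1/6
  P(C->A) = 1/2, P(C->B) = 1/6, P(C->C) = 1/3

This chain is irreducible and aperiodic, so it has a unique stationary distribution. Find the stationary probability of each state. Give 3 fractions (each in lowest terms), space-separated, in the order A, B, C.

The stationary distribution satisfies pi = pi * P, i.e.:
  pi_A = 1/3*pi_A + 2/3*pi_B + 1/2*pi_C
  pi_B = 1/3*pi_A + 1/6*pi_B + 1/6*pi_C
  pi_C = 1/3*pi_A + 1/6*pi_B + 1/3*pi_C
with normalization: pi_A + pi_B + pi_C = 1.

Using the first 2 balance equations plus normalization, the linear system A*pi = b is:
  [-2/3, 2/3, 1/2] . pi = 0
  [1/3, -5/6, 1/6] . pi = 0
  [1, 1, 1] . pi = 1

Solving yields:
  pi_A = 19/41
  pi_B = 10/41
  pi_C = 12/41

Verification (pi * P):
  19/41*1/3 + 10/41*2/3 + 12/41*1/2 = 19/41 = pi_A  (ok)
  19/41*1/3 + 10/41*1/6 + 12/41*1/6 = 10/41 = pi_B  (ok)
  19/41*1/3 + 10/41*1/6 + 12/41*1/3 = 12/41 = pi_C  (ok)

Answer: 19/41 10/41 12/41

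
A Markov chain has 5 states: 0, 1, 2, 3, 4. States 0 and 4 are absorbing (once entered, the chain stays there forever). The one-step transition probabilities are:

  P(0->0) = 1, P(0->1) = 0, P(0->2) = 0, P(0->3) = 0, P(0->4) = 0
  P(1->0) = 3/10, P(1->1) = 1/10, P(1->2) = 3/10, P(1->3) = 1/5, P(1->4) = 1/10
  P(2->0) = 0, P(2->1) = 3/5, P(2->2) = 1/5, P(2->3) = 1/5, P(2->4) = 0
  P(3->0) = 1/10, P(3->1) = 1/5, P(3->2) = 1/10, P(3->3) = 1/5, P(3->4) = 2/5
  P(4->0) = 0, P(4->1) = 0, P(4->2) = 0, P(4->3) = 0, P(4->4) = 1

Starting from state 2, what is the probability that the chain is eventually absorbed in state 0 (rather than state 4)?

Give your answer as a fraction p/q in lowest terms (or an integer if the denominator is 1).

Answer: 93/179

Derivation:
Let a_i = P(absorbed in 0 | start in state i).
Boundary conditions: a_0 = 1, a_4 = 0.
For each transient state i, a_i = sum_j P(i->j) * a_j:
  a_1 = 3/10*a_0 + 1/10*a_1 + 3/10*a_2 + 1/5*a_3 + 1/10*a_4
  a_2 = 0*a_0 + 3/5*a_1 + 1/5*a_2 + 1/5*a_3 + 0*a_4
  a_3 = 1/10*a_0 + 1/5*a_1 + 1/10*a_2 + 1/5*a_3 + 2/5*a_4

Substituting a_0 = 1 and a_4 = 0, rearrange to (I - Q) a = r where r[i] = P(i -> 0):
  [9/10, -3/10, -1/5] . (a_1, a_2, a_3) = 3/10
  [-3/5, 4/5, -1/5] . (a_1, a_2, a_3) = 0
  [-1/5, -1/10, 4/5] . (a_1, a_2, a_3) = 1/10

Solving yields:
  a_1 = 104/179
  a_2 = 93/179
  a_3 = 60/179

Starting state is 2, so the absorption probability is a_2 = 93/179.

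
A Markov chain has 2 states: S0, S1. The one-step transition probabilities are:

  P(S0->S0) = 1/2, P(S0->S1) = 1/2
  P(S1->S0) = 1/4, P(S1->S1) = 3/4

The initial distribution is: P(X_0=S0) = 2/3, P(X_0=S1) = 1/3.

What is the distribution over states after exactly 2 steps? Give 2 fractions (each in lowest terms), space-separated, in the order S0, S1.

Answer: 17/48 31/48

Derivation:
Propagating the distribution step by step (d_{t+1} = d_t * P):
d_0 = (S0=2/3, S1=1/3)
  d_1[S0] = 2/3*1/2 + 1/3*1/4 = 5/12
  d_1[S1] = 2/3*1/2 + 1/3*3/4 = 7/12
d_1 = (S0=5/12, S1=7/12)
  d_2[S0] = 5/12*1/2 + 7/12*1/4 = 17/48
  d_2[S1] = 5/12*1/2 + 7/12*3/4 = 31/48
d_2 = (S0=17/48, S1=31/48)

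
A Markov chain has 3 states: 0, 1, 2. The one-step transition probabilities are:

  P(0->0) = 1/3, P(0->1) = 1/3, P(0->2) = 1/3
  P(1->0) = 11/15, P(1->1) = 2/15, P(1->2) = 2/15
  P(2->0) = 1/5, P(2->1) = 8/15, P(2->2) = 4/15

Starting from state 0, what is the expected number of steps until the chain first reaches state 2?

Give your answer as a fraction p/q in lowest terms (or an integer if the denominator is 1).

Let h_i = expected steps to first reach 2 from state i.
Boundary: h_2 = 0.
First-step equations for the other states:
  h_0 = 1 + 1/3*h_0 + 1/3*h_1 + 1/3*h_2
  h_1 = 1 + 11/15*h_0 + 2/15*h_1 + 2/15*h_2

Substituting h_2 = 0 and rearranging gives the linear system (I - Q) h = 1:
  [2/3, -1/3] . (h_0, h_1) = 1
  [-11/15, 13/15] . (h_0, h_1) = 1

Solving yields:
  h_0 = 18/5
  h_1 = 21/5

Starting state is 0, so the expected hitting time is h_0 = 18/5.

Answer: 18/5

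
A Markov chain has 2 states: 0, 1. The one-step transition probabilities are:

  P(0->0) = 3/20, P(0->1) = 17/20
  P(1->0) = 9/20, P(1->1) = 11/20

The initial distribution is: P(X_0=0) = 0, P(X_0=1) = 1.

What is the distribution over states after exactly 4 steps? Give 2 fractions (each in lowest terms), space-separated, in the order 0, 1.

Answer: 6867/20000 13133/20000

Derivation:
Propagating the distribution step by step (d_{t+1} = d_t * P):
d_0 = (0=0, 1=1)
  d_1[0] = 0*3/20 + 1*9/20 = 9/20
  d_1[1] = 0*17/20 + 1*11/20 = 11/20
d_1 = (0=9/20, 1=11/20)
  d_2[0] = 9/20*3/20 + 11/20*9/20 = 63/200
  d_2[1] = 9/20*17/20 + 11/20*11/20 = 137/200
d_2 = (0=63/200, 1=137/200)
  d_3[0] = 63/200*3/20 + 137/200*9/20 = 711/2000
  d_3[1] = 63/200*17/20 + 137/200*11/20 = 1289/2000
d_3 = (0=711/2000, 1=1289/2000)
  d_4[0] = 711/2000*3/20 + 1289/2000*9/20 = 6867/20000
  d_4[1] = 711/2000*17/20 + 1289/2000*11/20 = 13133/20000
d_4 = (0=6867/20000, 1=13133/20000)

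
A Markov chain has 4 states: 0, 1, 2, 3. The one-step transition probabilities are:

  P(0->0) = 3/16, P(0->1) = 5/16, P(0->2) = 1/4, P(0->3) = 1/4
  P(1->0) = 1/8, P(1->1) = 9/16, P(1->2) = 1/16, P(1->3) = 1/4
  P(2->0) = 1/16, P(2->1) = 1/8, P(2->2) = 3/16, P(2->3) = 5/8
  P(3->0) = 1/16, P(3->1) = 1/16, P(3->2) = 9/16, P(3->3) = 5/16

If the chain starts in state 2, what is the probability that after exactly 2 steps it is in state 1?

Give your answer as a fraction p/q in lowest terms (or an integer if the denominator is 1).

Computing P^2 by repeated multiplication:
P^1 =
  0: [3/16, 5/16, 1/4, 1/4]
  1: [1/8, 9/16, 1/16, 1/4]
  2: [1/16, 1/8, 3/16, 5/8]
  3: [1/16, 1/16, 9/16, 5/16]
P^2 =
  0: [27/256, 9/32, 65/256, 23/64]
  1: [29/256, 97/256, 7/32, 37/128]
  2: [5/64, 39/256, 105/256, 23/64]
  3: [19/256, 37/256, 77/256, 123/256]

(P^2)[2 -> 1] = 39/256

Answer: 39/256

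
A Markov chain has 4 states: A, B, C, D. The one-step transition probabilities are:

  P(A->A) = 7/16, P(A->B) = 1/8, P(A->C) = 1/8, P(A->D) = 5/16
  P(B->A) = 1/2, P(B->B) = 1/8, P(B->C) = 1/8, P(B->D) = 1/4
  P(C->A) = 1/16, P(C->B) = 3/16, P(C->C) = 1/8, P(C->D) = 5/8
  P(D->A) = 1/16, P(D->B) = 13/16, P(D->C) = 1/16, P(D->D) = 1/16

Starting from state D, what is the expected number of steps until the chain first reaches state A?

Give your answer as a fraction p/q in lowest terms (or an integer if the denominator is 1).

Answer: 664/171

Derivation:
Let h_i = expected steps to first reach A from state i.
Boundary: h_A = 0.
First-step equations for the other states:
  h_B = 1 + 1/2*h_A + 1/8*h_B + 1/8*h_C + 1/4*h_D
  h_C = 1 + 1/16*h_A + 3/16*h_B + 1/8*h_C + 5/8*h_D
  h_D = 1 + 1/16*h_A + 13/16*h_B + 1/16*h_C + 1/16*h_D

Substituting h_A = 0 and rearranging gives the linear system (I - Q) h = 1:
  [7/8, -1/8, -1/4] . (h_B, h_C, h_D) = 1
  [-3/16, 7/8, -5/8] . (h_B, h_C, h_D) = 1
  [-13/16, -1/16, 15/16] . (h_B, h_C, h_D) = 1

Solving yields:
  h_B = 496/171
  h_C = 776/171
  h_D = 664/171

Starting state is D, so the expected hitting time is h_D = 664/171.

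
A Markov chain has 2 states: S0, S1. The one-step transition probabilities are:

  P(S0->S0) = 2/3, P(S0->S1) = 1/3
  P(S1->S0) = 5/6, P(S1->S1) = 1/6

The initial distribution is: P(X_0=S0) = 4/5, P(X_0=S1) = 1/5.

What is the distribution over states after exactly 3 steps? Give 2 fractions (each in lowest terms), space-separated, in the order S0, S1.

Answer: 257/360 103/360

Derivation:
Propagating the distribution step by step (d_{t+1} = d_t * P):
d_0 = (S0=4/5, S1=1/5)
  d_1[S0] = 4/5*2/3 + 1/5*5/6 = 7/10
  d_1[S1] = 4/5*1/3 + 1/5*1/6 = 3/10
d_1 = (S0=7/10, S1=3/10)
  d_2[S0] = 7/10*2/3 + 3/10*5/6 = 43/60
  d_2[S1] = 7/10*1/3 + 3/10*1/6 = 17/60
d_2 = (S0=43/60, S1=17/60)
  d_3[S0] = 43/60*2/3 + 17/60*5/6 = 257/360
  d_3[S1] = 43/60*1/3 + 17/60*1/6 = 103/360
d_3 = (S0=257/360, S1=103/360)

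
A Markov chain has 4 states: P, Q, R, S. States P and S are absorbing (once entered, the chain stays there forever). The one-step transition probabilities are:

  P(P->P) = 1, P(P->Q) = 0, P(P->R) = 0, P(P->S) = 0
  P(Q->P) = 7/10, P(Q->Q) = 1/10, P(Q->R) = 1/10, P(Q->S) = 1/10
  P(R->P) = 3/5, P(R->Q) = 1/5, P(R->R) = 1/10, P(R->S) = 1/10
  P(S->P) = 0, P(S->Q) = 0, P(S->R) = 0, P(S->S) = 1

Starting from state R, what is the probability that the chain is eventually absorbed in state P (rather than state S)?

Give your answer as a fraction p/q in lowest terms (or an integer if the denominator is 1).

Answer: 68/79

Derivation:
Let a_i = P(absorbed in P | start in state i).
Boundary conditions: a_P = 1, a_S = 0.
For each transient state i, a_i = sum_j P(i->j) * a_j:
  a_Q = 7/10*a_P + 1/10*a_Q + 1/10*a_R + 1/10*a_S
  a_R = 3/5*a_P + 1/5*a_Q + 1/10*a_R + 1/10*a_S

Substituting a_P = 1 and a_S = 0, rearrange to (I - Q) a = r where r[i] = P(i -> P):
  [9/10, -1/10] . (a_Q, a_R) = 7/10
  [-1/5, 9/10] . (a_Q, a_R) = 3/5

Solving yields:
  a_Q = 69/79
  a_R = 68/79

Starting state is R, so the absorption probability is a_R = 68/79.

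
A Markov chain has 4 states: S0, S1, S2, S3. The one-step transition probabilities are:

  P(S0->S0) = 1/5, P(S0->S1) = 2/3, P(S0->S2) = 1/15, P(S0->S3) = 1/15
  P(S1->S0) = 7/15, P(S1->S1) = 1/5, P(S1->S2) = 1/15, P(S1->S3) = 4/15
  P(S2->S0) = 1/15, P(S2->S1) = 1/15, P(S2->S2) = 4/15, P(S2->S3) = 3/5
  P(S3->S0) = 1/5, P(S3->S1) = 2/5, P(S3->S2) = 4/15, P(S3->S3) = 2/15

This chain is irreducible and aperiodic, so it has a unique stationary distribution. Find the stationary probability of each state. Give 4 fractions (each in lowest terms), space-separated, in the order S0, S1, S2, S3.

The stationary distribution satisfies pi = pi * P, i.e.:
  pi_S0 = 1/5*pi_S0 + 7/15*pi_S1 + 1/15*pi_S2 + 1/5*pi_S3
  pi_S1 = 2/3*pi_S0 + 1/5*pi_S1 + 1/15*pi_S2 + 2/5*pi_S3
  pi_S2 = 1/15*pi_S0 + 1/15*pi_S1 + 4/15*pi_S2 + 4/15*pi_S3
  pi_S3 = 1/15*pi_S0 + 4/15*pi_S1 + 3/5*pi_S2 + 2/15*pi_S3
with normalization: pi_S0 + pi_S1 + pi_S2 + pi_S3 = 1.

Using the first 3 balance equations plus normalization, the linear system A*pi = b is:
  [-4/5, 7/15, 1/15, 1/5] . pi = 0
  [2/3, -4/5, 1/15, 2/5] . pi = 0
  [1/15, 1/15, -11/15, 4/15] . pi = 0
  [1, 1, 1, 1] . pi = 1

Solving yields:
  pi_S0 = 937/3393
  pi_S1 = 1207/3393
  pi_S2 = 476/3393
  pi_S3 = 773/3393

Verification (pi * P):
  937/3393*1/5 + 1207/3393*7/15 + 476/3393*1/15 + 773/3393*1/5 = 937/3393 = pi_S0  (ok)
  937/3393*2/3 + 1207/3393*1/5 + 476/3393*1/15 + 773/3393*2/5 = 1207/3393 = pi_S1  (ok)
  937/3393*1/15 + 1207/3393*1/15 + 476/3393*4/15 + 773/3393*4/15 = 476/3393 = pi_S2  (ok)
  937/3393*1/15 + 1207/3393*4/15 + 476/3393*3/5 + 773/3393*2/15 = 773/3393 = pi_S3  (ok)

Answer: 937/3393 1207/3393 476/3393 773/3393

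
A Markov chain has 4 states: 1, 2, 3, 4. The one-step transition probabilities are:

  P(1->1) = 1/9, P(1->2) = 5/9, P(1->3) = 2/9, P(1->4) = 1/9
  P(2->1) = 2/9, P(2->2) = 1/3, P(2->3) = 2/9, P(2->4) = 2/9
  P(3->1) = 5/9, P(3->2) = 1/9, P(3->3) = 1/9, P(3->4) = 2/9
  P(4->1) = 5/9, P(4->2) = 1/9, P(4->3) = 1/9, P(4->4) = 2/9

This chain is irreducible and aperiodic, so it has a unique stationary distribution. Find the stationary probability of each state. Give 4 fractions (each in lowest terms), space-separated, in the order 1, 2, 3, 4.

Answer: 32/103 33/103 56/309 58/309

Derivation:
The stationary distribution satisfies pi = pi * P, i.e.:
  pi_1 = 1/9*pi_1 + 2/9*pi_2 + 5/9*pi_3 + 5/9*pi_4
  pi_2 = 5/9*pi_1 + 1/3*pi_2 + 1/9*pi_3 + 1/9*pi_4
  pi_3 = 2/9*pi_1 + 2/9*pi_2 + 1/9*pi_3 + 1/9*pi_4
  pi_4 = 1/9*pi_1 + 2/9*pi_2 + 2/9*pi_3 + 2/9*pi_4
with normalization: pi_1 + pi_2 + pi_3 + pi_4 = 1.

Using the first 3 balance equations plus normalization, the linear system A*pi = b is:
  [-8/9, 2/9, 5/9, 5/9] . pi = 0
  [5/9, -2/3, 1/9, 1/9] . pi = 0
  [2/9, 2/9, -8/9, 1/9] . pi = 0
  [1, 1, 1, 1] . pi = 1

Solving yields:
  pi_1 = 32/103
  pi_2 = 33/103
  pi_3 = 56/309
  pi_4 = 58/309

Verification (pi * P):
  32/103*1/9 + 33/103*2/9 + 56/309*5/9 + 58/309*5/9 = 32/103 = pi_1  (ok)
  32/103*5/9 + 33/103*1/3 + 56/309*1/9 + 58/309*1/9 = 33/103 = pi_2  (ok)
  32/103*2/9 + 33/103*2/9 + 56/309*1/9 + 58/309*1/9 = 56/309 = pi_3  (ok)
  32/103*1/9 + 33/103*2/9 + 56/309*2/9 + 58/309*2/9 = 58/309 = pi_4  (ok)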